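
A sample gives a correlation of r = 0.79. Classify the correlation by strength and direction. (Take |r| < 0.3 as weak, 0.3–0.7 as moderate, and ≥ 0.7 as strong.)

r = 0.79 > 0 so the relationship is positive.
|r| = 0.79, which falls in the strong range.

strong positive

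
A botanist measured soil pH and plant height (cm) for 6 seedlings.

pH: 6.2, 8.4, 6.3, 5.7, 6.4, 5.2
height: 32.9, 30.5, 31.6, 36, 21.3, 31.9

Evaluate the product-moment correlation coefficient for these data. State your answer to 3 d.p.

n = 6, Σx = 38.2, Σy = 184.2, Σx² = 249.18, Σy² = 5778.52, Σxy = 1166.66
nΣxy − ΣxΣy = 6999.96 − 7036.44 = -36.48
nΣx² − (Σx)² = 1495.08 − 1459.24 = 35.84; nΣy² − (Σy)² = 34671.12 − 33929.64 = 741.48
r = -36.48 / √(35.84 × 741.48) = -36.48 / 163.0173 ≈ -0.224

-0.224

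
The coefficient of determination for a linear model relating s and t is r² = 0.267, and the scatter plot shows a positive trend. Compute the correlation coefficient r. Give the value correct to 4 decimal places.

|r| = √0.267 = 0.5167
The association is positive, so r = 0.5167.

0.5167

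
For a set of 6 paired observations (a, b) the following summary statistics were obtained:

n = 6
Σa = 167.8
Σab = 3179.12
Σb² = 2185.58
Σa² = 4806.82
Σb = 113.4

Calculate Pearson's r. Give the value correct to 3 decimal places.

0.111

r = (nΣab − ΣaΣb) / √[(nΣa² − (Σa)²)(nΣb² − (Σb)²)]
Numerator: 6×3179.12 − 167.8×113.4 = 46.2
Denominator: √[(28840.92 − 28156.84)(13113.48 − 12859.56)] = √[684.08 × 253.92] = 416.7752
r = 46.2 / 416.7752 ≈ 0.111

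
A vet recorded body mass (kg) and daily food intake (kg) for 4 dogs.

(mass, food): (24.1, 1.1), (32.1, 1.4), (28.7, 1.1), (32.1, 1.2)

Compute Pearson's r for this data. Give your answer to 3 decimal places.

n = 4, Σx = 117, Σy = 4.8, Σx² = 3465.32, Σy² = 5.82, Σxy = 141.54
nΣxy − ΣxΣy = 566.16 − 561.6 = 4.56
nΣx² − (Σx)² = 13861.28 − 13689 = 172.28; nΣy² − (Σy)² = 23.28 − 23.04 = 0.24
r = 4.56 / √(172.28 × 0.24) = 4.56 / 6.4302 ≈ 0.709

0.709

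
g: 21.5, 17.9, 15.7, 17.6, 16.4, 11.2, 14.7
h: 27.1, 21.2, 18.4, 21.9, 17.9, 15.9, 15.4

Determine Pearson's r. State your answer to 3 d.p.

n = 7, Σg = 115, Σh = 137.8, Σg² = 1949.4, Σh² = 2812.4, Σgh = 2334.47
nΣgh − ΣgΣh = 16341.29 − 15847 = 494.29
nΣg² − (Σg)² = 13645.8 − 13225 = 420.8; nΣh² − (Σh)² = 19686.8 − 18988.84 = 697.96
r = 494.29 / √(420.8 × 697.96) = 494.29 / 541.9424 ≈ 0.912

0.912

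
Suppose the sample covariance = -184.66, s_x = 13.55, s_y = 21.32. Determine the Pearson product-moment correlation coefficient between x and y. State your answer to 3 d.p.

-0.639

r = Cov(x,y) / (s_x · s_y) = -184.66 / (13.55 × 21.32)
  = -184.66 / 288.8860 ≈ -0.639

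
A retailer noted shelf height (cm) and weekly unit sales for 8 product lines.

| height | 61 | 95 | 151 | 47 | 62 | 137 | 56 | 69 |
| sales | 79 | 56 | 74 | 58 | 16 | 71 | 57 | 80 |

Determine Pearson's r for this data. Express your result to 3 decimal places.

n = 8, Σx = 678, Σy = 491, Σx² = 68266, Σy² = 33163, Σxy = 43470
nΣxy − ΣxΣy = 347760 − 332898 = 14862
nΣx² − (Σx)² = 546128 − 459684 = 86444; nΣy² − (Σy)² = 265304 − 241081 = 24223
r = 14862 / √(86444 × 24223) = 14862 / 45759.5128 ≈ 0.325

0.325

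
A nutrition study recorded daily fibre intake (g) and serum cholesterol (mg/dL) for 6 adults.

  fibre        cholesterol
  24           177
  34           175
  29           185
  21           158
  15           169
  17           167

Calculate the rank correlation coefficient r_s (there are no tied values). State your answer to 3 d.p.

0.600

Rank fibre: 4, 6, 5, 3, 1, 2
Rank cholesterol: 5, 4, 6, 1, 3, 2
d = rank(fibre) − rank(cholesterol): -1, 2, -1, 2, -2, 0; Σd² = 14
ρ = 1 − 6Σd² / [n(n²−1)] = 1 − 6×14 / (6×35) = 1 − 84/210 ≈ 0.600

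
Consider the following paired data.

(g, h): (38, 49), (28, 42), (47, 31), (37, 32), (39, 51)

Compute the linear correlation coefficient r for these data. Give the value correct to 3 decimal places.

-0.322

n = 5, Σg = 189, Σh = 205, Σg² = 7327, Σh² = 8751, Σgh = 7668
nΣgh − ΣgΣh = 38340 − 38745 = -405
nΣg² − (Σg)² = 36635 − 35721 = 914; nΣh² − (Σh)² = 43755 − 42025 = 1730
r = -405 / √(914 × 1730) = -405 / 1257.4657 ≈ -0.322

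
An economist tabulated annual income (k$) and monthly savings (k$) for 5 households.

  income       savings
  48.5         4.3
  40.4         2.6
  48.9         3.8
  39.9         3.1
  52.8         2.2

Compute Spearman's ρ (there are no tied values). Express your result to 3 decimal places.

Rank income: 3, 2, 4, 1, 5
Rank savings: 5, 2, 4, 3, 1
d = rank(income) − rank(savings): -2, 0, 0, -2, 4; Σd² = 24
ρ = 1 − 6Σd² / [n(n²−1)] = 1 − 6×24 / (5×24) = 1 − 144/120 ≈ -0.200

-0.200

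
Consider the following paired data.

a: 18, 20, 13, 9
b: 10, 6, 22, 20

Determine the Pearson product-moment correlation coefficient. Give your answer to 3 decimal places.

n = 4, Σa = 60, Σb = 58, Σa² = 974, Σb² = 1020, Σab = 766
nΣab − ΣaΣb = 3064 − 3480 = -416
nΣa² − (Σa)² = 3896 − 3600 = 296; nΣb² − (Σb)² = 4080 − 3364 = 716
r = -416 / √(296 × 716) = -416 / 460.3651 ≈ -0.904

-0.904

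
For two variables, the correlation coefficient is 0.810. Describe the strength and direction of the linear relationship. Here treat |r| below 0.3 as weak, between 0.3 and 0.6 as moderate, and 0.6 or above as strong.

strong positive

r = 0.810 > 0 so the relationship is positive.
|r| = 0.810, which falls in the strong range.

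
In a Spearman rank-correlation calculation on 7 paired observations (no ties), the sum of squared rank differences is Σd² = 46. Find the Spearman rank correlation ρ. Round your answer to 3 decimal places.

ρ = 1 − 6Σd² / [n(n²−1)] = 1 − 6×46 / (7×48)
  = 1 − 276/336 = 1 − 0.8214 ≈ 0.179

0.179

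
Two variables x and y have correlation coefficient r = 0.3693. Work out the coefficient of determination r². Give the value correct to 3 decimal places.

0.136

r² = (0.3693)² = 0.136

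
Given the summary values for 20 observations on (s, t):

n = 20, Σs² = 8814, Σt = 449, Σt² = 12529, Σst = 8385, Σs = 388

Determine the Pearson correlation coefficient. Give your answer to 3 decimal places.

-0.183

r = (nΣst − ΣsΣt) / √[(nΣs² − (Σs)²)(nΣt² − (Σt)²)]
Numerator: 20×8385 − 388×449 = -6512
Denominator: √[(176280 − 150544)(250580 − 201601)] = √[25736 × 48979] = 35503.8525
r = -6512 / 35503.8525 ≈ -0.183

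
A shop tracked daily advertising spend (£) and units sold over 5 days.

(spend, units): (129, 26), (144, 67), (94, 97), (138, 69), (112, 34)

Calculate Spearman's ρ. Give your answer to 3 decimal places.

Rank spend: 3, 5, 1, 4, 2
Rank units: 1, 3, 5, 4, 2
d = rank(spend) − rank(units): 2, 2, -4, 0, 0; Σd² = 24
ρ = 1 − 6Σd² / [n(n²−1)] = 1 − 6×24 / (5×24) = 1 − 144/120 ≈ -0.200

-0.200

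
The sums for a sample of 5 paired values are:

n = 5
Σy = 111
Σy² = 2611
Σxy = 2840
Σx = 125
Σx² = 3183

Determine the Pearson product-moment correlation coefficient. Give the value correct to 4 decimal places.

0.7044

r = (nΣxy − ΣxΣy) / √[(nΣx² − (Σx)²)(nΣy² − (Σy)²)]
Numerator: 5×2840 − 125×111 = 325
Denominator: √[(15915 − 15625)(13055 − 12321)] = √[290 × 734] = 461.3675
r = 325 / 461.3675 ≈ 0.7044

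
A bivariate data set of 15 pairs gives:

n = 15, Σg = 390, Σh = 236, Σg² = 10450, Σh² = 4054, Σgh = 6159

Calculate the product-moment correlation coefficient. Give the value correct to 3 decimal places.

r = (nΣgh − ΣgΣh) / √[(nΣg² − (Σg)²)(nΣh² − (Σh)²)]
Numerator: 15×6159 − 390×236 = 345
Denominator: √[(156750 − 152100)(60810 − 55696)] = √[4650 × 5114] = 4876.4844
r = 345 / 4876.4844 ≈ 0.071

0.071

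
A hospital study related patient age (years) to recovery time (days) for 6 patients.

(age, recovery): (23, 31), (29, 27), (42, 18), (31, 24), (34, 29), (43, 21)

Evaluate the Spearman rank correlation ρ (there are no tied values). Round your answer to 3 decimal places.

-0.771

Rank age: 1, 2, 5, 3, 4, 6
Rank recovery: 6, 4, 1, 3, 5, 2
d = rank(age) − rank(recovery): -5, -2, 4, 0, -1, 4; Σd² = 62
ρ = 1 − 6Σd² / [n(n²−1)] = 1 − 6×62 / (6×35) = 1 − 372/210 ≈ -0.771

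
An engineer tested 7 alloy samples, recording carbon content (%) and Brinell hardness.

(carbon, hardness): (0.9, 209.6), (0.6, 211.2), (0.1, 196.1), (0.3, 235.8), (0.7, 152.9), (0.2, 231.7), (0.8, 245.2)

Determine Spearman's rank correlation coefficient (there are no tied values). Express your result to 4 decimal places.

0.0714

Rank carbon: 7, 4, 1, 3, 5, 2, 6
Rank hardness: 3, 4, 2, 6, 1, 5, 7
d = rank(carbon) − rank(hardness): 4, 0, -1, -3, 4, -3, -1; Σd² = 52
ρ = 1 − 6Σd² / [n(n²−1)] = 1 − 6×52 / (7×48) = 1 − 312/336 ≈ 0.0714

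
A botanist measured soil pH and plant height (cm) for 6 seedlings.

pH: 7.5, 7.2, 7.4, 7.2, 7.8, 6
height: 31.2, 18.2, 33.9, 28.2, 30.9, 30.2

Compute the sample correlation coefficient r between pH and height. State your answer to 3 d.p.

0.077

n = 6, Σx = 43.1, Σy = 172.6, Σx² = 311.53, Σy² = 5115.98, Σxy = 1241.16
nΣxy − ΣxΣy = 7446.96 − 7439.06 = 7.9
nΣx² − (Σx)² = 1869.18 − 1857.61 = 11.57; nΣy² − (Σy)² = 30695.88 − 29790.76 = 905.12
r = 7.9 / √(11.57 × 905.12) = 7.9 / 102.3340 ≈ 0.077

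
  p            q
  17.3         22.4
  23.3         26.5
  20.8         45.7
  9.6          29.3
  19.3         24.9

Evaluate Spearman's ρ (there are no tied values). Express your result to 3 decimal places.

Rank p: 2, 5, 4, 1, 3
Rank q: 1, 3, 5, 4, 2
d = rank(p) − rank(q): 1, 2, -1, -3, 1; Σd² = 16
ρ = 1 − 6Σd² / [n(n²−1)] = 1 − 6×16 / (5×24) = 1 − 96/120 ≈ 0.200

0.200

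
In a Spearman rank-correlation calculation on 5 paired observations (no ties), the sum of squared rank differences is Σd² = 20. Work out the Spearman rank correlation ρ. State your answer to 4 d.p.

ρ = 1 − 6Σd² / [n(n²−1)] = 1 − 6×20 / (5×24)
  = 1 − 120/120 = 1 − 1.00000 ≈ 0.0000

0.0000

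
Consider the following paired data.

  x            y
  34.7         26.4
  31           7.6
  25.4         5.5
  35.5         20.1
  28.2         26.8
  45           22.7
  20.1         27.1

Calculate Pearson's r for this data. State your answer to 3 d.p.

0.109

n = 7, Σx = 219.9, Σy = 136.2, Σx² = 7294.75, Σy² = 3156.92, Σxy = 4326.9
nΣxy − ΣxΣy = 30288.3 − 29950.38 = 337.92
nΣx² − (Σx)² = 51063.25 − 48356.01 = 2707.24; nΣy² − (Σy)² = 22098.44 − 18550.44 = 3548
r = 337.92 / √(2707.24 × 3548) = 337.92 / 3099.2398 ≈ 0.109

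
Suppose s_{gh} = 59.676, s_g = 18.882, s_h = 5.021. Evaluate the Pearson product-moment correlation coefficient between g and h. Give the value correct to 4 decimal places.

0.6295

r = Cov(g,h) / (s_g · s_h) = 59.676 / (18.882 × 5.021)
  = 59.676 / 94.8065 ≈ 0.6295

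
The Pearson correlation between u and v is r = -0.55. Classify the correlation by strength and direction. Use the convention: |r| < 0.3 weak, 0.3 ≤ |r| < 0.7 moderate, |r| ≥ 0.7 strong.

moderate negative

r = -0.55 < 0 so the relationship is negative.
|r| = 0.55, which falls in the moderate range.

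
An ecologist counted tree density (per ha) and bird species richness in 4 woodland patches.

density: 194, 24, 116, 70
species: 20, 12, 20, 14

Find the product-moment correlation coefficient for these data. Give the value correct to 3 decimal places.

0.894

n = 4, Σx = 404, Σy = 66, Σx² = 56568, Σy² = 1140, Σxy = 7468
nΣxy − ΣxΣy = 29872 − 26664 = 3208
nΣx² − (Σx)² = 226272 − 163216 = 63056; nΣy² − (Σy)² = 4560 − 4356 = 204
r = 3208 / √(63056 × 204) = 3208 / 3586.5616 ≈ 0.894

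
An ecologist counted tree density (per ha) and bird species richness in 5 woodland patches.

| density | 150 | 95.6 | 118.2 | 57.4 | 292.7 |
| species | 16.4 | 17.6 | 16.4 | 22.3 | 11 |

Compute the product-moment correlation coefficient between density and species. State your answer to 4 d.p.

n = 5, Σx = 713.9, Σy = 83.7, Σx² = 134578.65, Σy² = 1465.97, Σxy = 10580.76
nΣxy − ΣxΣy = 52903.8 − 59753.43 = -6849.63
nΣx² − (Σx)² = 672893.25 − 509653.21 = 163240.04; nΣy² − (Σy)² = 7329.85 − 7005.69 = 324.16
r = -6849.63 / √(163240.04 × 324.16) = -6849.63 / 7274.3310 ≈ -0.9416

-0.9416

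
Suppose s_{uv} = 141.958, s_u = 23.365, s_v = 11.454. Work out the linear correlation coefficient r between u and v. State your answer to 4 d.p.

r = Cov(u,v) / (s_u · s_v) = 141.958 / (23.365 × 11.454)
  = 141.958 / 267.6227 ≈ 0.5304

0.5304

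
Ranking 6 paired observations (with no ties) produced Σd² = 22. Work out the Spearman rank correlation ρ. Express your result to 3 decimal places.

ρ = 1 − 6Σd² / [n(n²−1)] = 1 − 6×22 / (6×35)
  = 1 − 132/210 = 1 − 0.6286 ≈ 0.371

0.371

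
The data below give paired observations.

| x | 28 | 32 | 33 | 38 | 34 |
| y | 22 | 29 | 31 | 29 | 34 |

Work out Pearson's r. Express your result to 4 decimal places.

0.6281

n = 5, Σx = 165, Σy = 145, Σx² = 5497, Σy² = 4283, Σxy = 4825
nΣxy − ΣxΣy = 24125 − 23925 = 200
nΣx² − (Σx)² = 27485 − 27225 = 260; nΣy² − (Σy)² = 21415 − 21025 = 390
r = 200 / √(260 × 390) = 200 / 318.4337 ≈ 0.6281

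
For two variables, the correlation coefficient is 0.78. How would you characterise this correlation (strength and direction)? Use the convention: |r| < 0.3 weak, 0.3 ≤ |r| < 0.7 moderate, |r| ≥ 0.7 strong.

r = 0.78 > 0 so the relationship is positive.
|r| = 0.78, which falls in the strong range.

strong positive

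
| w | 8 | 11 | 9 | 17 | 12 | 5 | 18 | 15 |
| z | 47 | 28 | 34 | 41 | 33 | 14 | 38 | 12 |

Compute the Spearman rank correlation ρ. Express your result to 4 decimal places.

0.1429

Rank w: 2, 4, 3, 7, 5, 1, 8, 6
Rank z: 8, 3, 5, 7, 4, 2, 6, 1
d = rank(w) − rank(z): -6, 1, -2, 0, 1, -1, 2, 5; Σd² = 72
ρ = 1 − 6Σd² / [n(n²−1)] = 1 − 6×72 / (8×63) = 1 − 432/504 ≈ 0.1429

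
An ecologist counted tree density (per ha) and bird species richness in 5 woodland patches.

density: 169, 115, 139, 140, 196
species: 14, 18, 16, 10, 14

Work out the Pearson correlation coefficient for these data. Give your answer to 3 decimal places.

-0.339

n = 5, Σx = 759, Σy = 72, Σx² = 119123, Σy² = 1072, Σxy = 10804
nΣxy − ΣxΣy = 54020 − 54648 = -628
nΣx² − (Σx)² = 595615 − 576081 = 19534; nΣy² − (Σy)² = 5360 − 5184 = 176
r = -628 / √(19534 × 176) = -628 / 1854.1801 ≈ -0.339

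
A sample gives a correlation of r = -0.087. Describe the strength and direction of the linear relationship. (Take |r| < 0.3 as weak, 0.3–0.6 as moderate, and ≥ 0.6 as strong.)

weak negative

r = -0.087 < 0 so the relationship is negative.
|r| = 0.087, which falls in the weak range.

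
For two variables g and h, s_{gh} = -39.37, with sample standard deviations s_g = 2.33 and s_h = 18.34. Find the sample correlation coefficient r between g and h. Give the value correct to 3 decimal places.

-0.921

r = Cov(g,h) / (s_g · s_h) = -39.37 / (2.33 × 18.34)
  = -39.37 / 42.7322 ≈ -0.921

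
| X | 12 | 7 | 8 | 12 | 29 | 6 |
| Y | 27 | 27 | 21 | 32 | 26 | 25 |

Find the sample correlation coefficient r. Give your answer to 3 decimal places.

0.134

n = 6, ΣX = 74, ΣY = 158, ΣX² = 1278, ΣY² = 4224, ΣXY = 1969
nΣXY − ΣXΣY = 11814 − 11692 = 122
nΣX² − (ΣX)² = 7668 − 5476 = 2192; nΣY² − (ΣY)² = 25344 − 24964 = 380
r = 122 / √(2192 × 380) = 122 / 912.6664 ≈ 0.134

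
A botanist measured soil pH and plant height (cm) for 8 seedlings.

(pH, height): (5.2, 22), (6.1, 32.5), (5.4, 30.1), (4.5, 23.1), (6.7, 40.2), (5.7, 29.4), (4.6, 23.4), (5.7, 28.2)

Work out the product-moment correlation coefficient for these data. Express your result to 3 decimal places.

0.915

n = 8, Σx = 43.9, Σy = 228.9, Σx² = 244.69, Σy² = 6803.07, Σxy = 1284.44
nΣxy − ΣxΣy = 10275.52 − 10048.71 = 226.81
nΣx² − (Σx)² = 1957.52 − 1927.21 = 30.31; nΣy² − (Σy)² = 54424.56 − 52395.21 = 2029.35
r = 226.81 / √(30.31 × 2029.35) = 226.81 / 248.0113 ≈ 0.915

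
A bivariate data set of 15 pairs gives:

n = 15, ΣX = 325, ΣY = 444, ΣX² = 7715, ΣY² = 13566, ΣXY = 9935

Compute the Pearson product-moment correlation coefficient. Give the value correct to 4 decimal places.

0.5898

r = (nΣXY − ΣXΣY) / √[(nΣX² − (ΣX)²)(nΣY² − (ΣY)²)]
Numerator: 15×9935 − 325×444 = 4725
Denominator: √[(115725 − 105625)(203490 − 197136)] = √[10100 × 6354] = 8010.9550
r = 4725 / 8010.9550 ≈ 0.5898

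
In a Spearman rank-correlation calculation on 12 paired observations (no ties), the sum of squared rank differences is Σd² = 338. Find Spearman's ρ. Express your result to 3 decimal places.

-0.182

ρ = 1 − 6Σd² / [n(n²−1)] = 1 − 6×338 / (12×143)
  = 1 − 2028/1716 = 1 − 1.1818 ≈ -0.182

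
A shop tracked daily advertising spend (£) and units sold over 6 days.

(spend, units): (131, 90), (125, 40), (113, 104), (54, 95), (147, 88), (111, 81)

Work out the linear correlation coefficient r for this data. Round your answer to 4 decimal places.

-0.2580

n = 6, Σx = 681, Σy = 498, Σx² = 82401, Σy² = 43846, Σxy = 55599
nΣxy − ΣxΣy = 333594 − 339138 = -5544
nΣx² − (Σx)² = 494406 − 463761 = 30645; nΣy² − (Σy)² = 263076 − 248004 = 15072
r = -5544 / √(30645 × 15072) = -5544 / 21491.4271 ≈ -0.2580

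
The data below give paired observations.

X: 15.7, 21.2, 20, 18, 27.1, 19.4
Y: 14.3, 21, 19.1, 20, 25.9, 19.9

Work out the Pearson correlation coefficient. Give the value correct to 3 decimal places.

n = 6, ΣX = 121.4, ΣY = 120.2, ΣX² = 2530.7, ΣY² = 2477.12, ΣXY = 2499.66
nΣXY − ΣXΣY = 14997.96 − 14592.28 = 405.68
nΣX² − (ΣX)² = 15184.2 − 14737.96 = 446.24; nΣY² − (ΣY)² = 14862.72 − 14448.04 = 414.68
r = 405.68 / √(446.24 × 414.68) = 405.68 / 430.1707 ≈ 0.943

0.943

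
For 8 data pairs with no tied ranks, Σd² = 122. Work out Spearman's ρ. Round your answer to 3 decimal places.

ρ = 1 − 6Σd² / [n(n²−1)] = 1 − 6×122 / (8×63)
  = 1 − 732/504 = 1 − 1.4524 ≈ -0.452

-0.452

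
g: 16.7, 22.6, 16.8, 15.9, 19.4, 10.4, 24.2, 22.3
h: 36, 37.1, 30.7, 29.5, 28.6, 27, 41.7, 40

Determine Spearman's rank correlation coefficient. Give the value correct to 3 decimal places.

Rank g: 3, 7, 4, 2, 5, 1, 8, 6
Rank h: 5, 6, 4, 3, 2, 1, 8, 7
d = rank(g) − rank(h): -2, 1, 0, -1, 3, 0, 0, -1; Σd² = 16
ρ = 1 − 6Σd² / [n(n²−1)] = 1 − 6×16 / (8×63) = 1 − 96/504 ≈ 0.810

0.810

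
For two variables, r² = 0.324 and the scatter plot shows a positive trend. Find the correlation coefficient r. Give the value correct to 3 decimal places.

|r| = √0.324 = 0.569
The association is positive, so r = 0.569.

0.569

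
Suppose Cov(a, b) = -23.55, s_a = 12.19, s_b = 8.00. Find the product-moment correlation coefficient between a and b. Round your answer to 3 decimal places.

-0.241

r = Cov(a,b) / (s_a · s_b) = -23.55 / (12.19 × 8.00)
  = -23.55 / 97.5200 ≈ -0.241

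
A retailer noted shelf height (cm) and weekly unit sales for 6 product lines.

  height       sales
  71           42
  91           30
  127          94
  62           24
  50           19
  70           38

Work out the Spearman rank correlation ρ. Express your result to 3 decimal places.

Rank height: 4, 5, 6, 2, 1, 3
Rank sales: 5, 3, 6, 2, 1, 4
d = rank(height) − rank(sales): -1, 2, 0, 0, 0, -1; Σd² = 6
ρ = 1 − 6Σd² / [n(n²−1)] = 1 − 6×6 / (6×35) = 1 − 36/210 ≈ 0.829

0.829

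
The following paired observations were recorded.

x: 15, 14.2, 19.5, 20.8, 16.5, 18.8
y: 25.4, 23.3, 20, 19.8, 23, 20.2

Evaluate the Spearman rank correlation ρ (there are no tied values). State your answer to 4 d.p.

Rank x: 2, 1, 5, 6, 3, 4
Rank y: 6, 5, 2, 1, 4, 3
d = rank(x) − rank(y): -4, -4, 3, 5, -1, 1; Σd² = 68
ρ = 1 − 6Σd² / [n(n²−1)] = 1 − 6×68 / (6×35) = 1 − 408/210 ≈ -0.9429

-0.9429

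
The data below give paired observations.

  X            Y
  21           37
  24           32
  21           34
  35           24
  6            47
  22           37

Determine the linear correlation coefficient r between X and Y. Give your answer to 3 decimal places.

n = 6, ΣX = 129, ΣY = 211, ΣX² = 3203, ΣY² = 7703, ΣXY = 4195
nΣXY − ΣXΣY = 25170 − 27219 = -2049
nΣX² − (ΣX)² = 19218 − 16641 = 2577; nΣY² − (ΣY)² = 46218 − 44521 = 1697
r = -2049 / √(2577 × 1697) = -2049 / 2091.2123 ≈ -0.980

-0.980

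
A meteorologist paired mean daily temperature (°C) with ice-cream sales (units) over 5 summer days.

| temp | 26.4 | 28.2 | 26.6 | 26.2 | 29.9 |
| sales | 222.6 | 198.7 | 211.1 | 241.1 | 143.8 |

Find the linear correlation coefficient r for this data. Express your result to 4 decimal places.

n = 5, Σx = 137.3, Σy = 1017.3, Σx² = 3780.21, Σy² = 212403.31, Σxy = 27711.68
nΣxy − ΣxΣy = 138558.4 − 139675.29 = -1116.89
nΣx² − (Σx)² = 18901.05 − 18851.29 = 49.76; nΣy² − (Σy)² = 1062016.55 − 1034899.29 = 27117.26
r = -1116.89 / √(49.76 × 27117.26) = -1116.89 / 1161.6173 ≈ -0.9615

-0.9615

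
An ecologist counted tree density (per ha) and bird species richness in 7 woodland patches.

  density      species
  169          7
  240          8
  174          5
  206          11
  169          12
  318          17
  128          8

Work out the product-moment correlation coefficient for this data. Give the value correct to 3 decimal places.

0.709

n = 7, Σx = 1404, Σy = 68, Σx² = 304942, Σy² = 756, Σxy = 14697
nΣxy − ΣxΣy = 102879 − 95472 = 7407
nΣx² − (Σx)² = 2134594 − 1971216 = 163378; nΣy² − (Σy)² = 5292 − 4624 = 668
r = 7407 / √(163378 × 668) = 7407 / 10446.8418 ≈ 0.709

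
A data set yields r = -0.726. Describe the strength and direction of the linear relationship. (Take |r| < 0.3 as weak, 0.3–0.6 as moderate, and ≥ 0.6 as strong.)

strong negative

r = -0.726 < 0 so the relationship is negative.
|r| = 0.726, which falls in the strong range.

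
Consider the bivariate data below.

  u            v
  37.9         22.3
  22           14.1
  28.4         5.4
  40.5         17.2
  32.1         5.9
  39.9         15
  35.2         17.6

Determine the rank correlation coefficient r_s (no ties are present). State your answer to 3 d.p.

0.607

Rank u: 5, 1, 2, 7, 3, 6, 4
Rank v: 7, 3, 1, 5, 2, 4, 6
d = rank(u) − rank(v): -2, -2, 1, 2, 1, 2, -2; Σd² = 22
ρ = 1 − 6Σd² / [n(n²−1)] = 1 − 6×22 / (7×48) = 1 − 132/336 ≈ 0.607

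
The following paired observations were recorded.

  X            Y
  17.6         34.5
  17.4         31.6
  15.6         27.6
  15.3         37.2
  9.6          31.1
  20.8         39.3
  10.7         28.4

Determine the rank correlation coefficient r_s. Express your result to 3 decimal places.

0.571

Rank X: 6, 5, 4, 3, 1, 7, 2
Rank Y: 5, 4, 1, 6, 3, 7, 2
d = rank(X) − rank(Y): 1, 1, 3, -3, -2, 0, 0; Σd² = 24
ρ = 1 − 6Σd² / [n(n²−1)] = 1 − 6×24 / (7×48) = 1 − 144/336 ≈ 0.571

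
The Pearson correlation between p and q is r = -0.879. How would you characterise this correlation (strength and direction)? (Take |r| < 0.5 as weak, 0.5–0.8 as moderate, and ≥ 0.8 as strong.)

r = -0.879 < 0 so the relationship is negative.
|r| = 0.879, which falls in the strong range.

strong negative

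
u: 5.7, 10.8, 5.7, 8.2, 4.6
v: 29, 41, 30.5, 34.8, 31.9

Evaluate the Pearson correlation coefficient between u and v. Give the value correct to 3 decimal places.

n = 5, Σu = 35, Σv = 167.2, Σu² = 270.02, Σv² = 5680.9, Σuv = 1214.05
nΣuv − ΣuΣv = 6070.25 − 5852 = 218.25
nΣu² − (Σu)² = 1350.1 − 1225 = 125.1; nΣv² − (Σv)² = 28404.5 − 27955.84 = 448.66
r = 218.25 / √(125.1 × 448.66) = 218.25 / 236.9121 ≈ 0.921

0.921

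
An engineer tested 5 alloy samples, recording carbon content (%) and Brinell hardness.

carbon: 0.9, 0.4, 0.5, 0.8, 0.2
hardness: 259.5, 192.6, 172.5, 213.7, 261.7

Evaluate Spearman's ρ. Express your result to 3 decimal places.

Rank carbon: 5, 2, 3, 4, 1
Rank hardness: 4, 2, 1, 3, 5
d = rank(carbon) − rank(hardness): 1, 0, 2, 1, -4; Σd² = 22
ρ = 1 − 6Σd² / [n(n²−1)] = 1 − 6×22 / (5×24) = 1 − 132/120 ≈ -0.100

-0.100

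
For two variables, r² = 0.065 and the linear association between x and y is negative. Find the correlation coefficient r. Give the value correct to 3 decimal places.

|r| = √0.065 = 0.255
The association is negative, so r = −0.255.

-0.255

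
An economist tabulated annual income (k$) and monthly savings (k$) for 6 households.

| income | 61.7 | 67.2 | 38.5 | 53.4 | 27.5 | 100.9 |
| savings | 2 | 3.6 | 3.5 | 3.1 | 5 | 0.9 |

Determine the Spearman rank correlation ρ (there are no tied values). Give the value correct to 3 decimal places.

-0.657

Rank income: 4, 5, 2, 3, 1, 6
Rank savings: 2, 5, 4, 3, 6, 1
d = rank(income) − rank(savings): 2, 0, -2, 0, -5, 5; Σd² = 58
ρ = 1 − 6Σd² / [n(n²−1)] = 1 − 6×58 / (6×35) = 1 − 348/210 ≈ -0.657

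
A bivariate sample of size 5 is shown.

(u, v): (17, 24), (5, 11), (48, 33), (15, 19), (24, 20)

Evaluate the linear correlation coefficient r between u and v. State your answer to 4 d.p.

0.9257

n = 5, Σu = 109, Σv = 107, Σu² = 3419, Σv² = 2547, Σuv = 2812
nΣuv − ΣuΣv = 14060 − 11663 = 2397
nΣu² − (Σu)² = 17095 − 11881 = 5214; nΣv² − (Σv)² = 12735 − 11449 = 1286
r = 2397 / √(5214 × 1286) = 2397 / 2589.4409 ≈ 0.9257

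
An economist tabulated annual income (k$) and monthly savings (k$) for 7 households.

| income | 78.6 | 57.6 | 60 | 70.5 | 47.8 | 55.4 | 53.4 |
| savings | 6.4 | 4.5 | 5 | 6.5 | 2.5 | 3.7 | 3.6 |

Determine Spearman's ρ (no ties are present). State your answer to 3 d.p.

0.964

Rank income: 7, 4, 5, 6, 1, 3, 2
Rank savings: 6, 4, 5, 7, 1, 3, 2
d = rank(income) − rank(savings): 1, 0, 0, -1, 0, 0, 0; Σd² = 2
ρ = 1 − 6Σd² / [n(n²−1)] = 1 − 6×2 / (7×48) = 1 − 12/336 ≈ 0.964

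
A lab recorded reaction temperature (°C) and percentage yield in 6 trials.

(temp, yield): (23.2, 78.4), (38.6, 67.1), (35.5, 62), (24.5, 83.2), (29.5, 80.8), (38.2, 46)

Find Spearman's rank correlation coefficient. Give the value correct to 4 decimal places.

-0.6571

Rank temp: 1, 6, 4, 2, 3, 5
Rank yield: 4, 3, 2, 6, 5, 1
d = rank(temp) − rank(yield): -3, 3, 2, -4, -2, 4; Σd² = 58
ρ = 1 − 6Σd² / [n(n²−1)] = 1 − 6×58 / (6×35) = 1 − 348/210 ≈ -0.6571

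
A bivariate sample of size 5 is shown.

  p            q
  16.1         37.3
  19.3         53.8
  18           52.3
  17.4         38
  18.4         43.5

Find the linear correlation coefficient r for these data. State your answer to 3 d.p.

n = 5, Σp = 89.2, Σq = 224.9, Σp² = 1597.02, Σq² = 10357.27, Σpq = 4041.87
nΣpq − ΣpΣq = 20209.35 − 20061.08 = 148.27
nΣp² − (Σp)² = 7985.1 − 7956.64 = 28.46; nΣq² − (Σq)² = 51786.35 − 50580.01 = 1206.34
r = 148.27 / √(28.46 × 1206.34) = 148.27 / 185.2901 ≈ 0.800

0.800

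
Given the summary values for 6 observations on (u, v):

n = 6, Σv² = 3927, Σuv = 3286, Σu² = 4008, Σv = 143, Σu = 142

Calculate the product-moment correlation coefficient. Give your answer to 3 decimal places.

-0.170

r = (nΣuv − ΣuΣv) / √[(nΣu² − (Σu)²)(nΣv² − (Σv)²)]
Numerator: 6×3286 − 142×143 = -590
Denominator: √[(24048 − 20164)(23562 − 20449)] = √[3884 × 3113] = 3477.1960
r = -590 / 3477.1960 ≈ -0.170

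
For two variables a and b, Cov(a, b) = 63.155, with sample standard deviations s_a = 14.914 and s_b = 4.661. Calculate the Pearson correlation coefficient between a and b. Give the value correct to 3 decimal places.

0.909

r = Cov(a,b) / (s_a · s_b) = 63.155 / (14.914 × 4.661)
  = 63.155 / 69.5142 ≈ 0.909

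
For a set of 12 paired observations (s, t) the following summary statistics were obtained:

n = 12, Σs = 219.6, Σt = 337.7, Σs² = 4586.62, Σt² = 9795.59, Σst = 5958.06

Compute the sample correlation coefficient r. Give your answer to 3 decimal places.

r = (nΣst − ΣsΣt) / √[(nΣs² − (Σs)²)(nΣt² − (Σt)²)]
Numerator: 12×5958.06 − 219.6×337.7 = -2662.2
Denominator: √[(55039.44 − 48224.16)(117547.08 − 114041.29)] = √[6815.28 × 3505.79] = 4888.0406
r = -2662.2 / 4888.0406 ≈ -0.545

-0.545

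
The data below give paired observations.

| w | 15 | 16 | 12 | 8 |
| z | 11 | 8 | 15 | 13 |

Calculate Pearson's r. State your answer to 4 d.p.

-0.6911

n = 4, Σw = 51, Σz = 47, Σw² = 689, Σz² = 579, Σwz = 577
nΣwz − ΣwΣz = 2308 − 2397 = -89
nΣw² − (Σw)² = 2756 − 2601 = 155; nΣz² − (Σz)² = 2316 − 2209 = 107
r = -89 / √(155 × 107) = -89 / 128.7828 ≈ -0.6911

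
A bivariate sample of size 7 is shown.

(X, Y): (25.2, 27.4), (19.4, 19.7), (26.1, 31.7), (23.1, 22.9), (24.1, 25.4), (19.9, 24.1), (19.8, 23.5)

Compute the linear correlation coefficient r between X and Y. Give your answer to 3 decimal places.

0.830

n = 7, ΣX = 157.6, ΣY = 174.7, ΣX² = 3595.08, ΣY² = 4446.37, ΣXY = 3986.05
nΣXY − ΣXΣY = 27902.35 − 27532.72 = 369.63
nΣX² − (ΣX)² = 25165.56 − 24837.76 = 327.8; nΣY² − (ΣY)² = 31124.59 − 30520.09 = 604.5
r = 369.63 / √(327.8 × 604.5) = 369.63 / 445.1462 ≈ 0.830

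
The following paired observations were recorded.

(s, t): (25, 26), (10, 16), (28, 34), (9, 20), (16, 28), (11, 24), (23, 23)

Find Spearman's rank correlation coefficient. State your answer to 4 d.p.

0.7857

Rank s: 6, 2, 7, 1, 4, 3, 5
Rank t: 5, 1, 7, 2, 6, 4, 3
d = rank(s) − rank(t): 1, 1, 0, -1, -2, -1, 2; Σd² = 12
ρ = 1 − 6Σd² / [n(n²−1)] = 1 − 6×12 / (7×48) = 1 − 72/336 ≈ 0.7857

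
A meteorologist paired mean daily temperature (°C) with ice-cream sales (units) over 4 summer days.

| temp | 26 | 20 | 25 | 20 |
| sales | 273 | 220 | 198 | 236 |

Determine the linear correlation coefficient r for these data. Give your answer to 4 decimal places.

0.2594

n = 4, Σx = 91, Σy = 927, Σx² = 2101, Σy² = 217829, Σxy = 21168
nΣxy − ΣxΣy = 84672 − 84357 = 315
nΣx² − (Σx)² = 8404 − 8281 = 123; nΣy² − (Σy)² = 871316 − 859329 = 11987
r = 315 / √(123 × 11987) = 315 / 1214.2492 ≈ 0.2594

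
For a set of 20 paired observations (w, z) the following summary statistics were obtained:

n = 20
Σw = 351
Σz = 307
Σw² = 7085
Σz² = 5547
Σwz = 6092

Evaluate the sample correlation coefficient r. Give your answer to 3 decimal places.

r = (nΣwz − ΣwΣz) / √[(nΣw² − (Σw)²)(nΣz² − (Σz)²)]
Numerator: 20×6092 − 351×307 = 14083
Denominator: √[(141700 − 123201)(110940 − 94249)] = √[18499 × 16691] = 17571.7617
r = 14083 / 17571.7617 ≈ 0.801

0.801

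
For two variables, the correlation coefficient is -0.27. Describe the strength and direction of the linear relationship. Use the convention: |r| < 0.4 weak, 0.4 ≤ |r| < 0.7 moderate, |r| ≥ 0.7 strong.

r = -0.27 < 0 so the relationship is negative.
|r| = 0.27, which falls in the weak range.

weak negative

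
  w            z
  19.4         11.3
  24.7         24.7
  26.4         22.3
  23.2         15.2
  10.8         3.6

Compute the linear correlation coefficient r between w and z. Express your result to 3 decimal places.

0.937

n = 5, Σw = 104.5, Σz = 77.1, Σw² = 2338.29, Σz² = 1479.07, Σwz = 1809.55
nΣwz − ΣwΣz = 9047.75 − 8056.95 = 990.8
nΣw² − (Σw)² = 11691.45 − 10920.25 = 771.2; nΣz² − (Σz)² = 7395.35 − 5944.41 = 1450.94
r = 990.8 / √(771.2 × 1450.94) = 990.8 / 1057.8114 ≈ 0.937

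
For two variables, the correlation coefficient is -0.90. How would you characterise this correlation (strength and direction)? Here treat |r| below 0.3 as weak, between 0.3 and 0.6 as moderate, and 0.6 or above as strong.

r = -0.90 < 0 so the relationship is negative.
|r| = 0.90, which falls in the strong range.

strong negative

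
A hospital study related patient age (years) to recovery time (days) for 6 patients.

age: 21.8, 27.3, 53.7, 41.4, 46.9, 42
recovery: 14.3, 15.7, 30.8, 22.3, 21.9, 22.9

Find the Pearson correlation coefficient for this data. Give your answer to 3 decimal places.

n = 6, Σx = 233.1, Σy = 127.9, Σx² = 9781.79, Σy² = 2900.93, Σxy = 5306.44
nΣxy − ΣxΣy = 31838.64 − 29813.49 = 2025.15
nΣx² − (Σx)² = 58690.74 − 54335.61 = 4355.13; nΣy² − (Σy)² = 17405.58 − 16358.41 = 1047.17
r = 2025.15 / √(4355.13 × 1047.17) = 2025.15 / 2135.5471 ≈ 0.948

0.948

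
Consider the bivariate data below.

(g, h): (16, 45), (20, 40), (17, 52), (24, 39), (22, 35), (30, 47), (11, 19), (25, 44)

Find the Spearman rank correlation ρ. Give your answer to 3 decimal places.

0.238

Rank g: 2, 4, 3, 6, 5, 8, 1, 7
Rank h: 6, 4, 8, 3, 2, 7, 1, 5
d = rank(g) − rank(h): -4, 0, -5, 3, 3, 1, 0, 2; Σd² = 64
ρ = 1 − 6Σd² / [n(n²−1)] = 1 − 6×64 / (8×63) = 1 − 384/504 ≈ 0.238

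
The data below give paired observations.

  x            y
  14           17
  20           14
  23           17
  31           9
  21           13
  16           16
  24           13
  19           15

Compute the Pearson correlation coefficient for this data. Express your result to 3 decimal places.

-0.821

n = 8, Σx = 168, Σy = 114, Σx² = 3720, Σy² = 1674, Σxy = 2314
nΣxy − ΣxΣy = 18512 − 19152 = -640
nΣx² − (Σx)² = 29760 − 28224 = 1536; nΣy² − (Σy)² = 13392 − 12996 = 396
r = -640 / √(1536 × 396) = -640 / 779.9077 ≈ -0.821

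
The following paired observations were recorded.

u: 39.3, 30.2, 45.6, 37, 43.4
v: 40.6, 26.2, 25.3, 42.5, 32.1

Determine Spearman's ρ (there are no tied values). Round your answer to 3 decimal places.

-0.400

Rank u: 3, 1, 5, 2, 4
Rank v: 4, 2, 1, 5, 3
d = rank(u) − rank(v): -1, -1, 4, -3, 1; Σd² = 28
ρ = 1 − 6Σd² / [n(n²−1)] = 1 − 6×28 / (5×24) = 1 − 168/120 ≈ -0.400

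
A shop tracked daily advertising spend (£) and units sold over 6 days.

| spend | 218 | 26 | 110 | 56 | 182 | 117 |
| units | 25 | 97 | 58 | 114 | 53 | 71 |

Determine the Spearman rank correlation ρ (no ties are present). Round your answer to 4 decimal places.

Rank spend: 6, 1, 3, 2, 5, 4
Rank units: 1, 5, 3, 6, 2, 4
d = rank(spend) − rank(units): 5, -4, 0, -4, 3, 0; Σd² = 66
ρ = 1 − 6Σd² / [n(n²−1)] = 1 − 6×66 / (6×35) = 1 − 396/210 ≈ -0.8857

-0.8857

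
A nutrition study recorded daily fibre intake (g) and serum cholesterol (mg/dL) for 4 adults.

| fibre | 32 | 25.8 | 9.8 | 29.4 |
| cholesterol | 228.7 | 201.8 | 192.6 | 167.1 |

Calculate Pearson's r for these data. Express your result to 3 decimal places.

n = 4, Σx = 97, Σy = 790.2, Σx² = 2650.04, Σy² = 158044.1, Σxy = 19325.06
nΣxy − ΣxΣy = 77300.24 − 76649.4 = 650.84
nΣx² − (Σx)² = 10600.16 − 9409 = 1191.16; nΣy² − (Σy)² = 632176.4 − 624416.04 = 7760.36
r = 650.84 / √(1191.16 × 7760.36) = 650.84 / 3040.3668 ≈ 0.214

0.214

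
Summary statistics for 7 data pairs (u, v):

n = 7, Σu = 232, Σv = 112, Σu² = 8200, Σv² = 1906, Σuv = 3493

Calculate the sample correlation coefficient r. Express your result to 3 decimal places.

r = (nΣuv − ΣuΣv) / √[(nΣu² − (Σu)²)(nΣv² − (Σv)²)]
Numerator: 7×3493 − 232×112 = -1533
Denominator: √[(57400 − 53824)(13342 − 12544)] = √[3576 × 798] = 1689.2744
r = -1533 / 1689.2744 ≈ -0.907

-0.907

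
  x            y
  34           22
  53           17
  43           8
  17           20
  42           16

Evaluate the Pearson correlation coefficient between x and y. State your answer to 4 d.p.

n = 5, Σx = 189, Σy = 83, Σx² = 7867, Σy² = 1493, Σxy = 3005
nΣxy − ΣxΣy = 15025 − 15687 = -662
nΣx² − (Σx)² = 39335 − 35721 = 3614; nΣy² − (Σy)² = 7465 − 6889 = 576
r = -662 / √(3614 × 576) = -662 / 1442.7973 ≈ -0.4588

-0.4588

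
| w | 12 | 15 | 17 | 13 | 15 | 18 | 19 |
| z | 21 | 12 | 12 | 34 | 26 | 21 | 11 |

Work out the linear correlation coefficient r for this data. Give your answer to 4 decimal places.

n = 7, Σw = 109, Σz = 137, Σw² = 1737, Σz² = 3123, Σwz = 2055
nΣwz − ΣwΣz = 14385 − 14933 = -548
nΣw² − (Σw)² = 12159 − 11881 = 278; nΣz² − (Σz)² = 21861 − 18769 = 3092
r = -548 / √(278 × 3092) = -548 / 927.1332 ≈ -0.5911

-0.5911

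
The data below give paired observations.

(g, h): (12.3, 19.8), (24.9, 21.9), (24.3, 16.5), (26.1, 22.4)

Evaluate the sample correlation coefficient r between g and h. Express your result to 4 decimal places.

0.1794

n = 4, Σg = 87.6, Σh = 80.6, Σg² = 2043, Σh² = 1645.66, Σgh = 1774.44
nΣgh − ΣgΣh = 7097.76 − 7060.56 = 37.2
nΣg² − (Σg)² = 8172 − 7673.76 = 498.24; nΣh² − (Σh)² = 6582.64 − 6496.36 = 86.28
r = 37.2 / √(498.24 × 86.28) = 37.2 / 207.3358 ≈ 0.1794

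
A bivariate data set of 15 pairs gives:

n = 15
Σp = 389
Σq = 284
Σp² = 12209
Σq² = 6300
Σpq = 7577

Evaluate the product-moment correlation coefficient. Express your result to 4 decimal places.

0.1515

r = (nΣpq − ΣpΣq) / √[(nΣp² − (Σp)²)(nΣq² − (Σq)²)]
Numerator: 15×7577 − 389×284 = 3179
Denominator: √[(183135 − 151321)(94500 − 80656)] = √[31814 × 13844] = 20986.4960
r = 3179 / 20986.4960 ≈ 0.1515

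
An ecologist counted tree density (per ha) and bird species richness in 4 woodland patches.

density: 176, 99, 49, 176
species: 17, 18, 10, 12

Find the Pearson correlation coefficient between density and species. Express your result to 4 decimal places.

0.3476

n = 4, Σx = 500, Σy = 57, Σx² = 74154, Σy² = 857, Σxy = 7376
nΣxy − ΣxΣy = 29504 − 28500 = 1004
nΣx² − (Σx)² = 296616 − 250000 = 46616; nΣy² − (Σy)² = 3428 − 3249 = 179
r = 1004 / √(46616 × 179) = 1004 / 2888.6440 ≈ 0.3476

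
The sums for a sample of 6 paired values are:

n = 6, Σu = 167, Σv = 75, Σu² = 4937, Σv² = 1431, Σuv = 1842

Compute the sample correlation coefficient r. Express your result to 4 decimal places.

r = (nΣuv − ΣuΣv) / √[(nΣu² − (Σu)²)(nΣv² − (Σv)²)]
Numerator: 6×1842 − 167×75 = -1473
Denominator: √[(29622 − 27889)(8586 − 5625)] = √[1733 × 2961] = 2265.2622
r = -1473 / 2265.2622 ≈ -0.6503

-0.6503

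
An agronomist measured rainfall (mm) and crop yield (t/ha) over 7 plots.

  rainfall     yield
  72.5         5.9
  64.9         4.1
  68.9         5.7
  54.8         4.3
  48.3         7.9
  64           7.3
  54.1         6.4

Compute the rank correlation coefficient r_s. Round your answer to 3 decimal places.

-0.500

Rank rainfall: 7, 5, 6, 3, 1, 4, 2
Rank yield: 4, 1, 3, 2, 7, 6, 5
d = rank(rainfall) − rank(yield): 3, 4, 3, 1, -6, -2, -3; Σd² = 84
ρ = 1 − 6Σd² / [n(n²−1)] = 1 − 6×84 / (7×48) = 1 − 504/336 ≈ -0.500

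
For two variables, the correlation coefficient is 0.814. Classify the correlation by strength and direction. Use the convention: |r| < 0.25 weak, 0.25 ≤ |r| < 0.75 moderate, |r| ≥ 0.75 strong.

r = 0.814 > 0 so the relationship is positive.
|r| = 0.814, which falls in the strong range.

strong positive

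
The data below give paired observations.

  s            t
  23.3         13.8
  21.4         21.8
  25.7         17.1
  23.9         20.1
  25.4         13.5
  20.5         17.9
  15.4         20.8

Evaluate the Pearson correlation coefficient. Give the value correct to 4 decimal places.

-0.5735

n = 7, Σs = 155.6, Σt = 125, Σs² = 3535.12, Σt² = 2297.4, Σst = 2738.09
nΣst − ΣsΣt = 19166.63 − 19450 = -283.37
nΣs² − (Σs)² = 24745.84 − 24211.36 = 534.48; nΣt² − (Σt)² = 16081.8 − 15625 = 456.8
r = -283.37 / √(534.48 × 456.8) = -283.37 / 494.1158 ≈ -0.5735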